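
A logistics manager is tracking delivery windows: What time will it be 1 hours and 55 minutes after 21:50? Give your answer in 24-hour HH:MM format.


Start time: 21:50
Adding: 1 hours 55 minutes
Minutes: 50 + 55 = 105
Minute overflow: 105 >= 60, so carry 1 hour, minutes = 45
Hours: 21 + 1 + 1 = 23
Result: 23:45

23:45


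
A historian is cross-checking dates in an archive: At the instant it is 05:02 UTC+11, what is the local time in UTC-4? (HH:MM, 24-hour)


Local time: 05:02 at UTC+11 (offset 11h)
Target zone: UTC-4 (offset -4h)
Difference: -4 - (11) = -15 hours
Calculation: 5 + (-15) = -10
Wraparound: (-10) mod 24 = 14
Result: 14:02

14:02


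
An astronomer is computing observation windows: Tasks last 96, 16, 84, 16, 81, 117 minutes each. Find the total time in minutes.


Durations: 96, 16, 84, 16, 81, 117
Running sum: 96
+ 16 = 112
+ 84 = 196
+ 16 = 212
+ 81 = 293
+ 117 = 410
Total duration: 410 minutes
That is 6 hours and 50 minutes

410


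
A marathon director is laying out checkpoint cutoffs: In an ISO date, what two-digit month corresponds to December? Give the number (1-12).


Calendar month order:
11. November
12. December <--
December is month number 12

12


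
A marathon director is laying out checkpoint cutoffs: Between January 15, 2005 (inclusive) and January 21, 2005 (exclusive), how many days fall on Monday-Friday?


Start: 2005-01-15 (Saturday)
End (exclusive): 2005-01-21 (Friday)
Total calendar days: 6
Full weeks: 6 // 7 = 0 -> 0 weekdays
Remaining 6 days starting on Saturday:
  Sat(-), Sun(-), Mon(w), Tue(w), Wed(w), Thu(w) -> 4 weekdays
Total business days: 0 + 4 = 4

4


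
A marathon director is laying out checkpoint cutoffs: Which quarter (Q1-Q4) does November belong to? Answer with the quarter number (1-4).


Month: November (month 11)
Q1: January-March (months 1-3)
Q2: April-June (months 4-6)
Q3: July-September (months 7-9)
Q4: October-December (months 10-12)
Month 11 falls in Q4

4


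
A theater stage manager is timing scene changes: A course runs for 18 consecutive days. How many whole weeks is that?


Total days: 18
Days per week: 7
Division: 18 / 7 = 2 remainder 4
Complete weeks: 2
Remaining days: 4

2


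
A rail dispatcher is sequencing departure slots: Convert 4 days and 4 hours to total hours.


Days: 4
Extra hours: 4
Hours per day: 24
Days to hours: 4 x 24 = 96
Total: 96 + 4 = 100

100


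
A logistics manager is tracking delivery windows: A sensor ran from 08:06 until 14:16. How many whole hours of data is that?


Start: 08:06
End: 14:16
Hour difference: 14 - 8 = 6 hours
Minute difference: 16 - 6 = 10 minutes
Total minutes: 370
Complete hours: 370 / 60 = 6 (remainder 10)

6


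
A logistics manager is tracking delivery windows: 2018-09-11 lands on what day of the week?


Date: 2018-09-11
January 1, 2018 is a Monday
Day of year: 254
Offset from Jan 1: 253 days
253 mod 7 = 1
Result: Tuesday

Tuesday


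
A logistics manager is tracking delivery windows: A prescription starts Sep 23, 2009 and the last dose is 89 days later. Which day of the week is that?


Start: 2009-09-23 (Wednesday)
Step 1 - find target date: add 89 days
  2009-09-23 + 89 days = 2009-12-21
Step 2 - day of week:
  89 mod 7 = 5
  Wednesday + 5 days -> Monday
Result: Monday (2009-12-21)

Monday


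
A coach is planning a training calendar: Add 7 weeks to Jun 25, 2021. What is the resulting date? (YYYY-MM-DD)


Start: 2021-06-25
Weeks to add: 7
Convert to days: 7 x 7 = 49 days
Add 49 days to 2021-06-25
Result: 2021-08-13

2021-08-13


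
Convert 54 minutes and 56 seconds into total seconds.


Minutes: 54
Seconds: 56
Convert minutes to seconds: 54 x 60 = 3240
Add remaining seconds: 3240 + 56 = 3296

3296


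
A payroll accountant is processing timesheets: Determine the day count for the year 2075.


Year: 2075
Check leap year rules:
Divisible by 4? No
2075 is not a leap year
Days: 365

365


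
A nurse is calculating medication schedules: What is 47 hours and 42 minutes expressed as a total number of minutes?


Hours: 47
Minutes: 42
Convert hours to minutes: 47 x 60 = 2820
Add remaining minutes: 2820 + 42 = 2862

2862


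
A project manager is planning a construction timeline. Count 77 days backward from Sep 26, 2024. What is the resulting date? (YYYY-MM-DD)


Start: 2024-09-26
Subtracting 77 days
Days already passed in September: 26
After going back through September: 51 more days to subtract
August 2024: 31 days, 20 remaining
July 2024 has 31 days, need 20
Result: 2024-07-11

2024-07-11


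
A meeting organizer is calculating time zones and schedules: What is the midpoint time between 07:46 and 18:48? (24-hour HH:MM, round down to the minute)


Start time: 07:46 = 466 minutes from midnight
End time: 18:48 = 1128 minutes from midnight
Sum: 466 + 1128 = 1594
Midpoint: 1594 / 2 = 797 minutes
Convert: 797 / 60 = 13 hours, 17 minutes
Result: 13:17

13:17


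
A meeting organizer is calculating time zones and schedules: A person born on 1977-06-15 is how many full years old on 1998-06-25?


Birth: 1977-06-15
Reference: 1998-06-25
Year difference: 1998 - 1977 = 21
Has birthday (06-15) occurred by 06-25? Yes
Age in full years: 21

21


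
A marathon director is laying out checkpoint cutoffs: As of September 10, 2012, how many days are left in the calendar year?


Start: September 10, 2012
End: December 31, 2012
Days left in September: 20
October: 31
November: 30
December: 31
Sum of remaining months: 92
Total: 20 + 92 = 112

112


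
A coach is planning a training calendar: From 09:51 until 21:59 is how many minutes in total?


Start time: 09:51 = 591 minutes from midnight
End time: 21:59 = 1319 minutes from midnight
Difference: 1319 - 591 = 728 minutes
That is 12 hours and 8 minutes

728


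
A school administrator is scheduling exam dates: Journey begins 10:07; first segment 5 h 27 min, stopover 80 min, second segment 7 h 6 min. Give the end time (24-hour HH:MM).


Depart: 10:07
Leg 1: +327 min -> 15:34
Layover: +80 min -> 16:54
Leg 2: +426 min -> 00:00
Total travel: 833 minutes = 13h 53m
Arrival: 00:00

00:00


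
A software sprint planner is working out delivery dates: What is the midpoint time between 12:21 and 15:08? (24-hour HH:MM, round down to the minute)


Start time: 12:21 = 741 minutes from midnight
End time: 15:08 = 908 minutes from midnight
Sum: 741 + 908 = 1649
Midpoint: 1649 / 2 = 824 minutes
Convert: 824 / 60 = 13 hours, 44 minutes
Result: 13:44

13:44


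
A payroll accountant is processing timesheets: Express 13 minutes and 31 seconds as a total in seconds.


Minutes: 13
Seconds: 31
Convert minutes to seconds: 13 x 60 = 780
Add remaining seconds: 780 + 31 = 811

811


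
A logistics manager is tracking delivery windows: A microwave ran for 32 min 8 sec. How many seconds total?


Minutes: 32
Extra seconds: 8
Seconds per minute: 60
Minutes to seconds: 32 x 60 = 1920
Total: 1920 + 8 = 1928

1928


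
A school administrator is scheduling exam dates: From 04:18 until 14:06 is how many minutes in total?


Start time: 04:18 = 258 minutes from midnight
End time: 14:06 = 846 minutes from midnight
Difference: 846 - 258 = 588 minutes
That is 9 hours and 48 minutes

588


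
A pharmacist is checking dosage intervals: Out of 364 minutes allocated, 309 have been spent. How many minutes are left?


Total budget: 364 minutes
Time used: 309 minutes
Remaining: 364 - 309 = 55 minutes
Percent used: 84.9%
Percent remaining: 15.1%

55


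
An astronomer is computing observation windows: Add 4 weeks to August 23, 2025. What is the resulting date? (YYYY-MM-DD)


Start: 2025-08-23
Weeks to add: 4
Convert to days: 4 x 7 = 28 days
Add 28 days to 2025-08-23
Result: 2025-09-20

2025-09-20


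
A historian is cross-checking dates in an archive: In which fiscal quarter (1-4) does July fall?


Month: July (month 7)
Q1: January-March (months 1-3)
Q2: April-June (months 4-6)
Q3: July-September (months 7-9)
Q4: October-December (months 10-12)
Month 7 falls in Q3

3


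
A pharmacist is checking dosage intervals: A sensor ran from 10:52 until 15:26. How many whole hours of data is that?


Start: 10:52
End: 15:26
Hour difference: 15 - 10 = 5 hours
Minute difference: 26 - 52 = -26 minutes
Total minutes: 274
Complete hours: 274 / 60 = 4 (remainder 34)

4


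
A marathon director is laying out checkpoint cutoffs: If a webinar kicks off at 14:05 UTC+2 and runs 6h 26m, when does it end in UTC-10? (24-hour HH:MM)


Start: 14:05 in UTC+2
Step 1 - add duration:
  minutes: 5 + 26 = 31
  hours: 14 + 6 + 0 = 20
  end in UTC+2: 20:31
Step 2 - convert UTC+2 -> UTC-10:
  offset difference: -10 - (2) = -12 hours
  20 + (-12) = 8 -> mod 24 = 8
Result: 08:31 in UTC-10

08:31


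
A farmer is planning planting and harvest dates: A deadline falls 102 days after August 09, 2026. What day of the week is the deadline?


Start: 2026-08-09 (Sunday)
Step 1 - find target date: add 102 days
  2026-08-09 + 102 days = 2026-11-19
Step 2 - day of week:
  102 mod 7 = 4
  Sunday + 4 days -> Thursday
Result: Thursday (2026-11-19)

Thursday


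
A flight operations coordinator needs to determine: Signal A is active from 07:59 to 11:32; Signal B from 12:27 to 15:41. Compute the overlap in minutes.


Interval A: [479, 692] minutes from midnight
Interval B: [747, 941] minutes from midnight
Overlap start = max(479, 747) = 747
Overlap end = min(692, 941) = 692
End <= start, so the intervals do not overlap: 0 minutes

0


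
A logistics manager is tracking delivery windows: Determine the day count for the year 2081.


Year: 2081
Check leap year rules:
Divisible by 4? No
2081 is not a leap year
Days: 365

365


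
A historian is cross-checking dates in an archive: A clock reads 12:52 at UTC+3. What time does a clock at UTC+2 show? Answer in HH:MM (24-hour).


Local time: 12:52 at UTC+3 (offset 3h)
Target zone: UTC+2 (offset 2h)
Difference: 2 - (3) = -1 hours
Calculation: 12 + (-1) = 11
Result: 11:52

11:52


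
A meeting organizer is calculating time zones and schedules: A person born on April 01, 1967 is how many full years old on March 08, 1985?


Birth: 1967-04-01
Reference: 1985-03-08
Year difference: 1985 - 1967 = 18
Has birthday (04-01) occurred by 03-08? No
Birthday not yet reached this year -> subtract 1
Age in full years: 17

17


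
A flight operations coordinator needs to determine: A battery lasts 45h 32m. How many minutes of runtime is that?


Hours: 45
Extra minutes: 32
Minutes per hour: 60
Hours to minutes: 45 x 60 = 2700
Total: 2700 + 32 = 2732

2732


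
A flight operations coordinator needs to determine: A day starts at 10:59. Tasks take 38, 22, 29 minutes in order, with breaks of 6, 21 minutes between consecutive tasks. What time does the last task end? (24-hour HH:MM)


Start: 10:59 = 659 min from midnight
  after task 1 (38 min): 11:37
  after break (6 min): 11:43
  after task 2 (22 min): 12:05
  after break (21 min): 12:26
  after task 3 (29 min): 12:55
Total elapsed: 116 minutes
End time: 12:55

12:55


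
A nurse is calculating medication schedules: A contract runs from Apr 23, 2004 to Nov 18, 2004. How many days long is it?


Start date: 2004-04-23
End date: 2004-11-18
Apr 2004: +8 days
May 2004: +31 days
Jun 2004: +30 days
... (5 more months)
Total: 209 days

209


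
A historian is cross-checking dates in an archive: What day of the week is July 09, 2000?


Date: 2000-07-09
January 1, 2000 is a Saturday
Day of year: 191
Offset from Jan 1: 190 days
190 mod 7 = 1
Result: Sunday

Sunday


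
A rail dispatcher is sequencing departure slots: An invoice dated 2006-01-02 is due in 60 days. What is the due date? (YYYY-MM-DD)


Start: 2006-01-02
Adding 60 days
Days remaining in January: 29
After January: 31 days still to add
February 2006: 28 days, 3 remaining
March 2006 has 31 days, need 3
Result: 2006-03-03

2006-03-03


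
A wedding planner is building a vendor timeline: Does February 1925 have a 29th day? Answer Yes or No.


Year: 1925
Divisible by 4? 1925 / 4 = 481.25 -> No
Not divisible by 4, so NOT a leap year

No


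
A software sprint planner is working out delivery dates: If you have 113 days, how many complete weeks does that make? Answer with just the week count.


Total days: 113
Days per week: 7
Division: 113 / 7 = 16 remainder 1
Complete weeks: 16
Remaining days: 1

16


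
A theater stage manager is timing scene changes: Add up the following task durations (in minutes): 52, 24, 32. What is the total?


Durations: 52, 24, 32
Running sum: 52
+ 24 = 76
+ 32 = 108
Total duration: 108 minutes
That is 1 hours and 48 minutes

108


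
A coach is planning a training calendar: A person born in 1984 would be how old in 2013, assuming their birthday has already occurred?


Birth year: 1984
Current year: 2013
Age = current year - birth year
Age = 2013 - 1984 = 29

29


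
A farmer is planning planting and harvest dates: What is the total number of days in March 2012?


Month: March
Year: 2012
March is a 31-day month
Total: 31 days

31


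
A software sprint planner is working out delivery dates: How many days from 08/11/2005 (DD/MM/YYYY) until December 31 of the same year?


Start: November 08, 2005
End: December 31, 2005
Days left in November: 22
December: 31
Sum of remaining months: 31
Total: 22 + 31 = 53

53


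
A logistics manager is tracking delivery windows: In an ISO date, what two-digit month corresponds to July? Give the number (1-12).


Calendar month order:
6. June
7. July <--
8. August
July is month number 7

7


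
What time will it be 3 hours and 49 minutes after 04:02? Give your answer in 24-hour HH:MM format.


Start time: 04:02
Adding: 3 hours 49 minutes
Minutes: 2 + 49 = 51
Hours: 4 + 3 + 0 = 7
Result: 07:51

07:51


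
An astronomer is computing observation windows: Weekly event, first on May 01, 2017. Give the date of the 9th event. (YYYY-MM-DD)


First occurrence: 2017-05-01 (occurrence 1)
Each occurrence is 7 days after the previous.
Occurrence 9 is 8 weeks after the first.
8 weeks = 56 days
2017-05-01 + 56 days = 2017-06-26

2017-06-26


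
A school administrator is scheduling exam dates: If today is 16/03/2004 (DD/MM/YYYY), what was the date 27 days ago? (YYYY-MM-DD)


Start: 2004-03-16
Subtracting 27 days
Days already passed in March: 16
After going back through March: 11 more days to subtract
February 2004 has 29 days, need 11
Result: 2004-02-18

2004-02-18


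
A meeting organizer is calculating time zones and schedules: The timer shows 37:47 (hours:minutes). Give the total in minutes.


Hours: 37
Minutes: 47
Convert hours to minutes: 37 x 60 = 2220
Add remaining minutes: 2220 + 47 = 2267

2267


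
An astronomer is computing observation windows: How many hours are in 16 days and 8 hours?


Days: 16
Extra hours: 8
Hours per day: 24
Days to hours: 16 x 24 = 384
Total: 384 + 8 = 392

392


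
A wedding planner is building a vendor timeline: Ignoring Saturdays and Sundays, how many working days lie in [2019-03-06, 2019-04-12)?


Start: 2019-03-06 (Wednesday)
End (exclusive): 2019-04-12 (Friday)
Total calendar days: 37
Full weeks: 37 // 7 = 5 -> 25 weekdays
Remaining 2 days starting on Wednesday:
  Wed(w), Thu(w) -> 2 weekdays
Total business days: 25 + 2 = 27

27


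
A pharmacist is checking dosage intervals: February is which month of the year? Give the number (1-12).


Calendar month order:
1. January
2. February <--
3. March
February is month number 2

2


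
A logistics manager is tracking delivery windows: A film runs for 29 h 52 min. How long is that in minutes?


Hours: 29
Minutes: 52
Convert hours to minutes: 29 x 60 = 1740
Add remaining minutes: 1740 + 52 = 1792

1792


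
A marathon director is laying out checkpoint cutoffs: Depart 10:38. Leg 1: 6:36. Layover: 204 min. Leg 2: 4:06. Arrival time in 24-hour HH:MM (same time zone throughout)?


Depart: 10:38
Leg 1: +396 min -> 17:14
Layover: +204 min -> 20:38
Leg 2: +246 min -> 00:44
Total travel: 846 minutes = 14h 6m
Arrival: 00:44

00:44


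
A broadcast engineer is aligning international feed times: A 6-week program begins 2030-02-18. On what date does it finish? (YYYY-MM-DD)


Start: 2030-02-18
Weeks to add: 6
Convert to days: 6 x 7 = 42 days
Add 42 days to 2030-02-18
Result: 2030-04-01

2030-04-01


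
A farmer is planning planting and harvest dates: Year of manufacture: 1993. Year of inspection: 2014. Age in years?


Birth year: 1993
Current year: 2014
Age = current year - birth year
Age = 2014 - 1993 = 21

21


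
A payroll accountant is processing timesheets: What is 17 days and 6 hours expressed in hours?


Days: 17
Extra hours: 6
Hours per day: 24
Days to hours: 17 x 24 = 408
Total: 408 + 6 = 414

414


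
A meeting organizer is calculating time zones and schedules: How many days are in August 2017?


Month: August
Year: 2017
August is a 31-day month
Total: 31 days

31


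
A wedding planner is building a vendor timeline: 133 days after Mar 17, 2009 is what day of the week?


Start: 2009-03-17 (Tuesday)
Step 1 - find target date: add 133 days
  2009-03-17 + 133 days = 2009-07-28
Step 2 - day of week:
  133 mod 7 = 0
  Tuesday + 0 days -> Tuesday
Result: Tuesday (2009-07-28)

Tuesday


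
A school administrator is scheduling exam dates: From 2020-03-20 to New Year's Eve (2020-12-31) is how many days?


Start: March 20, 2020
End: December 31, 2020
Days left in March: 11
April: 30
May: 31
June: 30
July: 31
... plus remaining months
Sum of remaining months: 275
Total: 11 + 275 = 286

286


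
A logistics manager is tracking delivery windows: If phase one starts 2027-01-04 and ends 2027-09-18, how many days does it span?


Start date: 2027-01-04
End date: 2027-09-18
Jan 2027: +28 days
Feb 2027: +28 days
Mar 2027: +31 days
... (6 more months)
Total: 257 days

257


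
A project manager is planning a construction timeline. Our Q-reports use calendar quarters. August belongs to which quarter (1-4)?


Month: August (month 8)
Q1: January-March (months 1-3)
Q2: April-June (months 4-6)
Q3: July-September (months 7-9)
Q4: October-December (months 10-12)
Month 8 falls in Q3

3


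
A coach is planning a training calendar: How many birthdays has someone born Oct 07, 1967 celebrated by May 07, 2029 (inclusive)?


Birth: 1967-10-07
Reference: 2029-05-07
Year difference: 2029 - 1967 = 62
Has birthday (10-07) occurred by 05-07? No
Birthday not yet reached this year -> subtract 1
Age in full years: 61

61


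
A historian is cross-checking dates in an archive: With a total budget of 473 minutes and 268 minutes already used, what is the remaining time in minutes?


Total budget: 473 minutes
Time used: 268 minutes
Remaining: 473 - 268 = 205 minutes
Percent used: 56.7%
Percent remaining: 43.3%

205


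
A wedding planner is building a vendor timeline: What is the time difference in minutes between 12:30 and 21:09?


Start time: 12:30 = 750 minutes from midnight
End time: 21:09 = 1269 minutes from midnight
Difference: 1269 - 750 = 519 minutes
That is 8 hours and 39 minutes

519


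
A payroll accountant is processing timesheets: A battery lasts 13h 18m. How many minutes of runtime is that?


Hours: 13
Extra minutes: 18
Minutes per hour: 60
Hours to minutes: 13 x 60 = 780
Total: 780 + 18 = 798

798


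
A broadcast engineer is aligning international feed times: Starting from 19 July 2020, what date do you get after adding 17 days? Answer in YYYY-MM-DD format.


Start: 2020-07-19
Adding 17 days
Days remaining in July: 12
After July: 5 days still to add
August 2020 has 31 days, need 5
Result: 2020-08-05

2020-08-05


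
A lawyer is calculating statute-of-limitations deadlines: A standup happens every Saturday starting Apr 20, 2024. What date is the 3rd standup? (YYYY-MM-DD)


First occurrence: 2024-04-20 (occurrence 1)
Each occurrence is 7 days after the previous.
Occurrence 3 is 2 weeks after the first.
2 weeks = 14 days
2024-04-20 + 14 days = 2024-05-04

2024-05-04


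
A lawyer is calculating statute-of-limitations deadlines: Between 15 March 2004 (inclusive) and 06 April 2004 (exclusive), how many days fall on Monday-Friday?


Start: 2004-03-15 (Monday)
End (exclusive): 2004-04-06 (Tuesday)
Total calendar days: 22
Full weeks: 22 // 7 = 3 -> 15 weekdays
Remaining 1 days starting on Monday:
  Mon(w) -> 1 weekdays
Total business days: 15 + 1 = 16

16


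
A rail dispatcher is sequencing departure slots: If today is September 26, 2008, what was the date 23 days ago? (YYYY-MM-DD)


Start: 2008-09-26
Subtracting 23 days
Days already passed in September: 26
Result: 2008-09-03

2008-09-03


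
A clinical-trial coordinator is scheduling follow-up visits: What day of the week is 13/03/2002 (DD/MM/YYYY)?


Date: 2002-03-13
January 1, 2002 is a Tuesday
Day of year: 72
Offset from Jan 1: 71 days
71 mod 7 = 1
Result: Wednesday

Wednesday


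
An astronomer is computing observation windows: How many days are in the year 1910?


Year: 1910
Check leap year rules:
Divisible by 4? No
1910 is not a leap year
Days: 365

365


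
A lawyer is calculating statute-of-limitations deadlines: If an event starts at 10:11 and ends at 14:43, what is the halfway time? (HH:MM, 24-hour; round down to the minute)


Start time: 10:11 = 611 minutes from midnight
End time: 14:43 = 883 minutes from midnight
Sum: 611 + 883 = 1494
Midpoint: 1494 / 2 = 747 minutes
Convert: 747 / 60 = 12 hours, 27 minutes
Result: 12:27

12:27


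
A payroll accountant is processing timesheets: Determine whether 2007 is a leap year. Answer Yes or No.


Year: 2007
Divisible by 4? 2007 / 4 = 501.75 -> No
Not divisible by 4, so NOT a leap year

No


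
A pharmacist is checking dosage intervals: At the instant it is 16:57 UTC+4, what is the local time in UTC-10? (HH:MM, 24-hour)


Local time: 16:57 at UTC+4 (offset 4h)
Target zone: UTC-10 (offset -10h)
Difference: -10 - (4) = -14 hours
Calculation: 16 + (-14) = 2
Result: 02:57

02:57


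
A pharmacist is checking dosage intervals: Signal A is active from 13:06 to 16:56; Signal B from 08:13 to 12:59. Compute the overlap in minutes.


Interval A: [786, 1016] minutes from midnight
Interval B: [493, 779] minutes from midnight
Overlap start = max(786, 493) = 786
Overlap end = min(1016, 779) = 779
End <= start, so the intervals do not overlap: 0 minutes

0


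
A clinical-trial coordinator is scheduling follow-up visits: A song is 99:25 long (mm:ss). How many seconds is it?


Minutes: 99
Extra seconds: 25
Seconds per minute: 60
Minutes to seconds: 99 x 60 = 5940
Total: 5940 + 25 = 5965

5965


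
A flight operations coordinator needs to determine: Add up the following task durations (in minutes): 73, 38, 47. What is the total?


Durations: 73, 38, 47
Running sum: 73
+ 38 = 111
+ 47 = 158
Total duration: 158 minutes
That is 2 hours and 38 minutes

158


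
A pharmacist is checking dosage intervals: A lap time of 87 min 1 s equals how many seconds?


Minutes: 87
Seconds: 1
Convert minutes to seconds: 87 x 60 = 5220
Add remaining seconds: 5220 + 1 = 5221

5221


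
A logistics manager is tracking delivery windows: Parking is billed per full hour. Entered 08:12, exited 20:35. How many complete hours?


Start: 08:12
End: 20:35
Hour difference: 20 - 8 = 12 hours
Minute difference: 35 - 12 = 23 minutes
Total minutes: 743
Complete hours: 743 / 60 = 12 (remainder 23)

12


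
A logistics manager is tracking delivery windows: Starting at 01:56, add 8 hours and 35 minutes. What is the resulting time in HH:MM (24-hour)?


Start time: 01:56
Adding: 8 hours 35 minutes
Minutes: 56 + 35 = 91
Minute overflow: 91 >= 60, so carry 1 hour, minutes = 31
Hours: 1 + 8 + 1 = 10
Result: 10:31

10:31


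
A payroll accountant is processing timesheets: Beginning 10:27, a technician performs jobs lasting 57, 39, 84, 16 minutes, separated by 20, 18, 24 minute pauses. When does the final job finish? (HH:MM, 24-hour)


Start: 10:27 = 627 min from midnight
  after task 1 (57 min): 11:24
  after break (20 min): 11:44
  after task 2 (39 min): 12:23
  after break (18 min): 12:41
  after task 3 (84 min): 14:05
  after break (24 min): 14:29
  after task 4 (16 min): 14:45
Total elapsed: 258 minutes
End time: 14:45

14:45


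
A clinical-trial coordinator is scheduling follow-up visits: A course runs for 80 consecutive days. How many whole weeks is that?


Total days: 80
Days per week: 7
Division: 80 / 7 = 11 remainder 3
Complete weeks: 11
Remaining days: 3

11


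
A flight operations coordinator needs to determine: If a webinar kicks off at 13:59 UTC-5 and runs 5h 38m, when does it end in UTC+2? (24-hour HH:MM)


Start: 13:59 in UTC-5
Step 1 - add duration:
  minutes: 59 + 38 = 97 (carry 1h)
  hours: 13 + 5 + 1 = 19
  end in UTC-5: 19:37
Step 2 - convert UTC-5 -> UTC+2:
  offset difference: 2 - (-5) = 7 hours
  19 + (7) = 26 -> mod 24 = 2
Result: 02:37 in UTC+2

02:37


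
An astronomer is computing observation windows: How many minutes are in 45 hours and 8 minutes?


Hours: 45
Minutes: 8
Convert hours to minutes: 45 x 60 = 2700
Add remaining minutes: 2700 + 8 = 2708

2708


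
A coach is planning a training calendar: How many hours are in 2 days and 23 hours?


Days: 2
Extra hours: 23
Hours per day: 24
Days to hours: 2 x 24 = 48
Total: 48 + 23 = 71

71


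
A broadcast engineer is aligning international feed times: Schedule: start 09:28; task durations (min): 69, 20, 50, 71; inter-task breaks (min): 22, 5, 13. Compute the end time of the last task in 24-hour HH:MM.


Start: 09:28 = 568 min from midnight
  after task 1 (69 min): 10:37
  after break (22 min): 10:59
  after task 2 (20 min): 11:19
  after break (5 min): 11:24
  after task 3 (50 min): 12:14
  after break (13 min): 12:27
  after task 4 (71 min): 13:38
Total elapsed: 250 minutes
End time: 13:38

13:38


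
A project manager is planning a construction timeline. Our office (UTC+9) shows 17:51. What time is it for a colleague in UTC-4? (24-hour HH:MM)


Local time: 17:51 at UTC+9 (offset 9h)
Target zone: UTC-4 (offset -4h)
Difference: -4 - (9) = -13 hours
Calculation: 17 + (-13) = 4
Result: 04:51

04:51


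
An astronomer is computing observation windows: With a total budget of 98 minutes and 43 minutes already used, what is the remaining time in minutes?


Total budget: 98 minutes
Time used: 43 minutes
Remaining: 98 - 43 = 55 minutes
Percent used: 43.9%
Percent remaining: 56.1%

55


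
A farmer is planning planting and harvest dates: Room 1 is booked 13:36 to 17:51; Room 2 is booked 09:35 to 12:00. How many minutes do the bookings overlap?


Interval A: [816, 1071] minutes from midnight
Interval B: [575, 720] minutes from midnight
Overlap start = max(816, 575) = 816
Overlap end = min(1071, 720) = 720
End <= start, so the intervals do not overlap: 0 minutes

0


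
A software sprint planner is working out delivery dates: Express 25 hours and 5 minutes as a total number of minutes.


Hours: 25
Extra minutes: 5
Minutes per hour: 60
Hours to minutes: 25 x 60 = 1500
Total: 1500 + 5 = 1505

1505


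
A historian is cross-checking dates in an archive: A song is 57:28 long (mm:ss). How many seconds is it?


Minutes: 57
Extra seconds: 28
Seconds per minute: 60
Minutes to seconds: 57 x 60 = 3420
Total: 3420 + 28 = 3448

3448


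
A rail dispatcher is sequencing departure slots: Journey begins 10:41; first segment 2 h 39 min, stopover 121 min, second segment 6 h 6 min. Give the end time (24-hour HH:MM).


Depart: 10:41
Leg 1: +159 min -> 13:20
Layover: +121 min -> 15:21
Leg 2: +366 min -> 21:27
Total travel: 646 minutes = 10h 46m
Arrival: 21:27

21:27


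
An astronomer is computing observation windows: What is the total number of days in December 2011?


Month: December
Year: 2011
December is a 31-day month
Total: 31 days

31


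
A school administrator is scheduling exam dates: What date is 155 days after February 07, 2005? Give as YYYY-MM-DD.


Start: 2005-02-07
Adding 155 days
Days remaining in February: 21
After February: 134 days still to add
March 2005: 31 days, 103 remaining
April 2005: 30 days, 73 remaining
May 2005: 31 days, 42 remaining
June 2005: 30 days, 12 remaining
Result: 2005-07-12

2005-07-12


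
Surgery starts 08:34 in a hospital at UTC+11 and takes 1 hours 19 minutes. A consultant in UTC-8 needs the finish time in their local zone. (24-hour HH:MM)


Start: 08:34 in UTC+11
Step 1 - add duration:
  minutes: 34 + 19 = 53
  hours: 8 + 1 + 0 = 9
  end in UTC+11: 09:53
Step 2 - convert UTC+11 -> UTC-8:
  offset difference: -8 - (11) = -19 hours
  9 + (-19) = -10 -> mod 24 = 14
Result: 14:53 in UTC-8

14:53


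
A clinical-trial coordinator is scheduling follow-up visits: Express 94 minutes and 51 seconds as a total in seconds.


Minutes: 94
Seconds: 51
Convert minutes to seconds: 94 x 60 = 5640
Add remaining seconds: 5640 + 51 = 5691

5691


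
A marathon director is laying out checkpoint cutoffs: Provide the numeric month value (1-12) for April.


Calendar month order:
3. March
4. April <--
5. May
April is month number 4

4


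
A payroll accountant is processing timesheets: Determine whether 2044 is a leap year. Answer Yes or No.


Year: 2044
Divisible by 4? 2044 / 4 = 511.0 -> Yes
Divisible by 100? 2044 / 100 = 20.44 -> No
Divisible by 4 but not 100, so it IS a leap year

Yes


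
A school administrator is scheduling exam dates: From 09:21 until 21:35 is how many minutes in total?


Start time: 09:21 = 561 minutes from midnight
End time: 21:35 = 1295 minutes from midnight
Difference: 1295 - 561 = 734 minutes
That is 12 hours and 14 minutes

734


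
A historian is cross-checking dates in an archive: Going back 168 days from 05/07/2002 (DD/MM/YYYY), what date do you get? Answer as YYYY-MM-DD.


Start: 2002-07-05
Subtracting 168 days
Days already passed in July: 5
After going back through July: 163 more days to subtract
June 2002: 30 days, 133 remaining
May 2002: 31 days, 102 remaining
April 2002: 30 days, 72 remaining
March 2002: 31 days, 41 remaining
Result: 2002-01-18

2002-01-18


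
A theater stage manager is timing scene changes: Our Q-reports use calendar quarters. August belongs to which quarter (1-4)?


Month: August (month 8)
Q1: January-March (months 1-3)
Q2: April-June (months 4-6)
Q3: July-September (months 7-9)
Q4: October-December (months 10-12)
Month 8 falls in Q3

3


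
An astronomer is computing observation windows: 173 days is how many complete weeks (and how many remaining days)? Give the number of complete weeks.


Total days: 173
Days per week: 7
Division: 173 / 7 = 24 remainder 5
Complete weeks: 24
Remaining days: 5

24


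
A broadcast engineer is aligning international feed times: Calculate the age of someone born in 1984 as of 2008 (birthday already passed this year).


Birth year: 1984
Current year: 2008
Age = current year - birth year
Age = 2008 - 1984 = 24

24


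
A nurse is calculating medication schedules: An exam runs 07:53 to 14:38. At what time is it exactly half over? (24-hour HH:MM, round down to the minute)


Start time: 07:53 = 473 minutes from midnight
End time: 14:38 = 878 minutes from midnight
Sum: 473 + 878 = 1351
Midpoint: 1351 / 2 = 675 minutes
Convert: 675 / 60 = 11 hours, 15 minutes
Result: 11:15

11:15


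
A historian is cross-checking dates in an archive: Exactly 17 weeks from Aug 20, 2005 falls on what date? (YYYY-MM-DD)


Start: 2005-08-20
Weeks to add: 17
Convert to days: 17 x 7 = 119 days
Add 119 days to 2005-08-20
Result: 2005-12-17

2005-12-17


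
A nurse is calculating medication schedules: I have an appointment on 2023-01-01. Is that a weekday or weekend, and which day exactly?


Date: 2023-01-01
January 1, 2023 is a Sunday
Day of year: 1
Offset from Jan 1: 0 days
0 mod 7 = 0
Result: Sunday

Sunday


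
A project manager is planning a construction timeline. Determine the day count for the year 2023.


Year: 2023
Check leap year rules:
Divisible by 4? No
2023 is not a leap year
Days: 365

365


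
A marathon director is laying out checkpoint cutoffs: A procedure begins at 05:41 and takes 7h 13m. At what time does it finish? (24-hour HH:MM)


Start time: 05:41
Adding: 7 hours 13 minutes
Minutes: 41 + 13 = 54
Hours: 5 + 7 + 0 = 12
Result: 12:54

12:54


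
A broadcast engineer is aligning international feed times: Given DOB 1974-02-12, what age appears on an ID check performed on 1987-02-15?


Birth: 1974-02-12
Reference: 1987-02-15
Year difference: 1987 - 1974 = 13
Has birthday (02-12) occurred by 02-15? Yes
Age in full years: 13

13


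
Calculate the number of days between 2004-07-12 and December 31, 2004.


Start: July 12, 2004
End: December 31, 2004
Days left in July: 19
August: 31
September: 30
October: 31
November: 30
... plus remaining months
Sum of remaining months: 153
Total: 19 + 153 = 172

172


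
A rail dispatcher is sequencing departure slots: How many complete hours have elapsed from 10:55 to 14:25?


Start: 10:55
End: 14:25
Hour difference: 14 - 10 = 4 hours
Minute difference: 25 - 55 = -30 minutes
Total minutes: 210
Complete hours: 210 / 60 = 3 (remainder 30)

3


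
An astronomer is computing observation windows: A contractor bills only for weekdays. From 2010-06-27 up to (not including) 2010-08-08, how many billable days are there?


Start: 2010-06-27 (Sunday)
End (exclusive): 2010-08-08 (Sunday)
Total calendar days: 42
Full weeks: 42 // 7 = 6 -> 30 weekdays
Remaining 0 days starting on Sunday:
Total business days: 30 + 0 = 30

30


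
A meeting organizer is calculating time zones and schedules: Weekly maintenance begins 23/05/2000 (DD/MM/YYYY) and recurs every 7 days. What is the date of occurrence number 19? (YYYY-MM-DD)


First occurrence: 2000-05-23 (occurrence 1)
Each occurrence is 7 days after the previous.
Occurrence 19 is 18 weeks after the first.
18 weeks = 126 days
2000-05-23 + 126 days = 2000-09-26

2000-09-26


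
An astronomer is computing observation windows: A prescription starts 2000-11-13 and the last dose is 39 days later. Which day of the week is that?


Start: 2000-11-13 (Monday)
Step 1 - find target date: add 39 days
  2000-11-13 + 39 days = 2000-12-22
Step 2 - day of week:
  39 mod 7 = 4
  Monday + 4 days -> Friday
Result: Friday (2000-12-22)

Friday


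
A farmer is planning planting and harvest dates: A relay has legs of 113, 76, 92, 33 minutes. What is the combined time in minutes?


Durations: 113, 76, 92, 33
Running sum: 113
+ 76 = 189
+ 92 = 281
+ 33 = 314
Total duration: 314 minutes
That is 5 hours and 14 minutes

314


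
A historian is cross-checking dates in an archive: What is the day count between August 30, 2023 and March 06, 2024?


Start date: 2023-08-30
End date: 2024-03-06
Aug 2023: +2 days
Sep 2023: +30 days
Oct 2023: +31 days
... (5 more months)
Total: 189 days

189


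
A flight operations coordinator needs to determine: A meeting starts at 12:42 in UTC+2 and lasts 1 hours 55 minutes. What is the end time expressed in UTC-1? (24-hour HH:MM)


Start: 12:42 in UTC+2
Step 1 - add duration:
  minutes: 42 + 55 = 97 (carry 1h)
  hours: 12 + 1 + 1 = 14
  end in UTC+2: 14:37
Step 2 - convert UTC+2 -> UTC-1:
  offset difference: -1 - (2) = -3 hours
  14 + (-3) = 11 -> mod 24 = 11
Result: 11:37 in UTC-1

11:37


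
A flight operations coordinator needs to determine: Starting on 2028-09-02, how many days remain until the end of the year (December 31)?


Start: September 02, 2028
End: December 31, 2028
Days left in September: 28
October: 31
November: 30
December: 31
Sum of remaining months: 92
Total: 28 + 92 = 120

120


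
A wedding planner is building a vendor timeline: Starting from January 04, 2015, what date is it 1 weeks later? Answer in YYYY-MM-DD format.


Start: 2015-01-04
Weeks to add: 1
Convert to days: 1 x 7 = 7 days
Add 7 days to 2015-01-04
Result: 2015-01-11

2015-01-11


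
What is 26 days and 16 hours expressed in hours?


Days: 26
Extra hours: 16
Hours per day: 24
Days to hours: 26 x 24 = 624
Total: 624 + 16 = 640

640


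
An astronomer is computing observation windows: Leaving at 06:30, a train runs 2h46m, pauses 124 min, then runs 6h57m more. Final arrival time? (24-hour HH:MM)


Depart: 06:30
Leg 1: +166 min -> 09:16
Layover: +124 min -> 11:20
Leg 2: +417 min -> 18:17
Total travel: 707 minutes = 11h 47m
Arrival: 18:17

18:17


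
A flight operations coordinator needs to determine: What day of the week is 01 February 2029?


Date: 2029-02-01
January 1, 2029 is a Monday
Day of year: 32
Offset from Jan 1: 31 days
31 mod 7 = 3
Result: Thursday

Thursday


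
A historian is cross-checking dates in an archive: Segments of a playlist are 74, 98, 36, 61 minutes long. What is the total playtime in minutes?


Durations: 74, 98, 36, 61
Running sum: 74
+ 98 = 172
+ 36 = 208
+ 61 = 269
Total duration: 269 minutes
That is 4 hours and 29 minutes

269


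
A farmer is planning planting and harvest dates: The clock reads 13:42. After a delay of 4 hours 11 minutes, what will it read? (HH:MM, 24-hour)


Start time: 13:42
Adding: 4 hours 11 minutes
Minutes: 42 + 11 = 53
Hours: 13 + 4 + 0 = 17
Result: 17:53

17:53


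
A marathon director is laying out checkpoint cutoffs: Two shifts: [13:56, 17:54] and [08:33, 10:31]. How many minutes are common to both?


Interval A: [836, 1074] minutes from midnight
Interval B: [513, 631] minutes from midnight
Overlap start = max(836, 513) = 836
Overlap end = min(1074, 631) = 631
End <= start, so the intervals do not overlap: 0 minutes

0


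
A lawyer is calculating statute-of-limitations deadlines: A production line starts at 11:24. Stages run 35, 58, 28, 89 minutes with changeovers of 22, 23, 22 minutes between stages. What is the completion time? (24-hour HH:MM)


Start: 11:24 = 684 min from midnight
  after task 1 (35 min): 11:59
  after break (22 min): 12:21
  after task 2 (58 min): 13:19
  after break (23 min): 13:42
  after task 3 (28 min): 14:10
  after break (22 min): 14:32
  after task 4 (89 min): 16:01
Total elapsed: 277 minutes
End time: 16:01

16:01


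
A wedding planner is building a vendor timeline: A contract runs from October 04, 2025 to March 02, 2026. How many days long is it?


Start date: 2025-10-04
End date: 2026-03-02
Oct 2025: +28 days
Nov 2025: +30 days
Dec 2025: +31 days
... (3 more months)
Total: 149 days

149


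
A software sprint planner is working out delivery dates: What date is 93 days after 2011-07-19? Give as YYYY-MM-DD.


Start: 2011-07-19
Adding 93 days
Days remaining in July: 12
After July: 81 days still to add
August 2011: 31 days, 50 remaining
September 2011: 30 days, 20 remaining
October 2011 has 31 days, need 20
Result: 2011-10-20

2011-10-20


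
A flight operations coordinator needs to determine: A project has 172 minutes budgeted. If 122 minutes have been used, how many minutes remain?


Total budget: 172 minutes
Time used: 122 minutes
Remaining: 172 - 122 = 50 minutes
Percent used: 70.9%
Percent remaining: 29.1%

50


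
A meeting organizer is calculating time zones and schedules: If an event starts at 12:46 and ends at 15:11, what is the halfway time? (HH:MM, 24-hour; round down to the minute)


Start time: 12:46 = 766 minutes from midnight
End time: 15:11 = 911 minutes from midnight
Sum: 766 + 911 = 1677
Midpoint: 1677 / 2 = 838 minutes
Convert: 838 / 60 = 13 hours, 58 minutes
Result: 13:58

13:58


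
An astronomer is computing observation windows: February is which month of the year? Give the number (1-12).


Calendar month order:
1. January
2. February <--
3. March
February is month number 2

2


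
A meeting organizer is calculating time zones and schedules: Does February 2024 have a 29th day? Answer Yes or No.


Year: 2024
Divisible by 4? 2024 / 4 = 506.0 -> Yes
Divisible by 100? 2024 / 100 = 20.24 -> No
Divisible by 4 but not 100, so it IS a leap year

Yes
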